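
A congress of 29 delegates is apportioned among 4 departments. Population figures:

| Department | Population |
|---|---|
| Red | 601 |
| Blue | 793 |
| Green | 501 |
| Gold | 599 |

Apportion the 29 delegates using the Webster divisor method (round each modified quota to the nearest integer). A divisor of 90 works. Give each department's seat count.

Red 7; Blue 9; Green 6; Gold 7

With modified divisor 90: modified quotas Red 6.678, Blue 8.811, Green 5.567, Gold 6.656.
Rounding to the nearest integer: Red 7, Blue 9, Green 6, Gold 7 (total 29).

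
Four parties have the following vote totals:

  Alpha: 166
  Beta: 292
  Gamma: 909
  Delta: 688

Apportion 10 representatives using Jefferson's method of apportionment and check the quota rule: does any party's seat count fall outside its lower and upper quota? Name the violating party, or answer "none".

Standard quotas: Alpha 0.808, Beta 1.421, Gamma 4.423, Delta 3.348.
Jefferson allocation: Alpha 0, Beta 1, Gamma 5, Delta 4.
Every allocation lies between the lower and upper quota.

none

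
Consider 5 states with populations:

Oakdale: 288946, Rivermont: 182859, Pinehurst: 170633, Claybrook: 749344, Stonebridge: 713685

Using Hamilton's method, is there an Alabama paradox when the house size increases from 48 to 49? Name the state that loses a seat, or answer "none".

none

At 48 seats: Oakdale 7, Rivermont 4, Pinehurst 4, Claybrook 17, Stonebridge 16.
At 49 seats: Oakdale 7, Rivermont 4, Pinehurst 4, Claybrook 17, Stonebridge 17.
No state's allocation decreased.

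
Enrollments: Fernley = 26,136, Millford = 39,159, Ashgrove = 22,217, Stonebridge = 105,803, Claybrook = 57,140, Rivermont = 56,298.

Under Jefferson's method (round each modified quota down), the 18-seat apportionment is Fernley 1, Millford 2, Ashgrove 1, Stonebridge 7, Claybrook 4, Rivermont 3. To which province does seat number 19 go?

Rivermont

Priority for the next seat is population ÷ (current seats + 1).
Priorities: Fernley 13068.000, Millford 13053.000, Ashgrove 11108.500, Stonebridge 13225.375, Claybrook 11428.000, Rivermont 14074.500.
Highest priority: Rivermont.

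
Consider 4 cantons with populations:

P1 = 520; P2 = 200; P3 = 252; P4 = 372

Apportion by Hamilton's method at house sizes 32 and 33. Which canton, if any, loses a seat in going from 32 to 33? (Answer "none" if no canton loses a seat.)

At 32 seats: P1 12, P2 5, P3 6, P4 9.
At 33 seats: P1 13, P2 5, P3 6, P4 9.
No canton's allocation decreased.

none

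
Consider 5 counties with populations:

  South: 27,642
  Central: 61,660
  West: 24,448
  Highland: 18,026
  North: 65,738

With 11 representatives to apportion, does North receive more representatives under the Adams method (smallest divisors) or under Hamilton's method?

Adams: South 2, Central 3, West 2, Highland 1, North 3.
Hamilton: South 2, Central 3, West 1, Highland 1, North 4.
North gets 3 under Adams and 4 under Hamilton.

Hamilton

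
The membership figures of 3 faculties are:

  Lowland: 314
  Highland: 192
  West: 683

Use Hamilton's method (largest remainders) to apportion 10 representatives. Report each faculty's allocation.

Total 1189; standard divisor 1189/10 ≈ 118.9.
Standard quotas: Lowland 2.641, Highland 1.615, West 5.744.
Lower quotas: Lowland 2, Highland 1, West 5 (sum 8, leaving 2 seats).
Remainders in descending order: West 0.744, Lowland 0.641, Highland 0.615.
Largest remainders: West, Lowland receive the extra seats.

Lowland: 3, Highland: 1, West: 6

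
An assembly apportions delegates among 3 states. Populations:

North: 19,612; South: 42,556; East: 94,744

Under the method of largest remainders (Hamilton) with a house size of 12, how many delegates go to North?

2

The standard divisor is 156912/12 = 13076.
Standard quotas: North 1.4998, South 3.2545, East 7.2456.
Lower quotas: North 1, South 3, East 7 (sum 11, leaving 1 seat).
Remainders in descending order: North 0.4998, South 0.2545, East 0.2456.
Largest remainder: North receives the extra seat.
North receives 2.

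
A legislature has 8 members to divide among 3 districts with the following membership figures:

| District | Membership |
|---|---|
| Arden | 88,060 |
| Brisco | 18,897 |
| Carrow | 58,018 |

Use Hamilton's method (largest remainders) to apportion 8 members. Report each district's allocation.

The standard divisor is 164975/8 ≈ 20621.875.
Standard quotas: Arden 4.2702, Brisco 0.9164, Carrow 2.8134.
Lower quotas: Arden 4, Brisco 0, Carrow 2 (sum 6, leaving 2 seats).
Remainders in descending order: Brisco 0.9164, Carrow 0.8134, Arden 0.2702.
The surplus seats go to Brisco, Carrow.

Arden=4; Brisco=1; Carrow=3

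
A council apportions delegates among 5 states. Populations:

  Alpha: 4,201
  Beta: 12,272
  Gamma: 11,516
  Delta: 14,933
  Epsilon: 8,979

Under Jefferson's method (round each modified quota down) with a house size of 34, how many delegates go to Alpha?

2

Standard divisor 51901/34 ≈ 1526.5; standard quotas: Alpha 2.752, Beta 8.039, Gamma 7.544, Delta 9.783, Epsilon 5.882.
Rounding down gives 2, 8, 7, 9, 5 = 31 seats, so the divisor must be adjusted.
With modified divisor 1420: modified quotas Alpha 2.958, Beta 8.642, Gamma 8.110, Delta 10.516, Epsilon 6.323.
Rounding down: Alpha 2, Beta 8, Gamma 8, Delta 10, Epsilon 6 (total 34).
Alpha receives 2.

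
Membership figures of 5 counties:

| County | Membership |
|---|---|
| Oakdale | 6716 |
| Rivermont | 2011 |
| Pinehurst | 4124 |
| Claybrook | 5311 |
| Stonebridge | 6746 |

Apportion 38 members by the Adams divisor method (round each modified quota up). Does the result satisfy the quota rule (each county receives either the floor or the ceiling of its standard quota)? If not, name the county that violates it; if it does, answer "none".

none

Standard quotas: Oakdale 10.246, Rivermont 3.068, Pinehurst 6.292, Claybrook 8.103, Stonebridge 10.292.
Adams allocation: Oakdale 10, Rivermont 3, Pinehurst 7, Claybrook 8, Stonebridge 10.
Every allocation lies between the lower and upper quota.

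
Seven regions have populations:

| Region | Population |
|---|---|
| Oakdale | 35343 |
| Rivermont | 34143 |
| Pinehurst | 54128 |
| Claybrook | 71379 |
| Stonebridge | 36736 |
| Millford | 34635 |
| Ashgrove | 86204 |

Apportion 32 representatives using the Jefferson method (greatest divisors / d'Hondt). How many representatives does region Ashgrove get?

8

Standard divisor 352568/32 ≈ 11017.75; standard quotas: Oakdale 3.208, Rivermont 3.099, Pinehurst 4.913, Claybrook 6.479, Stonebridge 3.334, Millford 3.144, Ashgrove 7.824.
Rounding down gives 3, 3, 4, 6, 3, 3, 7 = 29 seats, so the divisor must be adjusted.
With modified divisor 9900: modified quotas Oakdale 3.570, Rivermont 3.449, Pinehurst 5.467, Claybrook 7.210, Stonebridge 3.711, Millford 3.498, Ashgrove 8.707.
Rounding down: Oakdale 3, Rivermont 3, Pinehurst 5, Claybrook 7, Stonebridge 3, Millford 3, Ashgrove 8 (total 32).
Ashgrove receives 8.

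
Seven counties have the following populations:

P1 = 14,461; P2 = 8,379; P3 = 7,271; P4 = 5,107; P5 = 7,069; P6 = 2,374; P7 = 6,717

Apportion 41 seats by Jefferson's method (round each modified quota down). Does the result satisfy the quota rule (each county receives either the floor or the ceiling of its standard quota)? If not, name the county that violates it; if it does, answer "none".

none

Standard quotas: P1 11.540, P2 6.687, P3 5.802, P4 4.075, P5 5.641, P6 1.894, P7 5.360.
Jefferson allocation: P1 12, P2 7, P3 6, P4 4, P5 5, P6 2, P7 5.
Every allocation lies between the lower and upper quota.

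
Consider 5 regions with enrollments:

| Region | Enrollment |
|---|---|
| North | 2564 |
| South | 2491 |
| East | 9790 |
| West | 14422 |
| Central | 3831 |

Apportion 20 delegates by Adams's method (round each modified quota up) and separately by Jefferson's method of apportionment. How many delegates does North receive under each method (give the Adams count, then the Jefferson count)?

Adams: North 2, South 2, East 6, West 8, Central 2.
Jefferson: North 1, South 1, East 6, West 10, Central 2.
North gets 2 under Adams and 1 under Jefferson.

2 and 1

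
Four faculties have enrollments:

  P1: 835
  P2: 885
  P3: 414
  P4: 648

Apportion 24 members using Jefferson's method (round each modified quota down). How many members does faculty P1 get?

Standard divisor 2782/24 ≈ 115.917; standard quotas: P1 7.203, P2 7.635, P3 3.572, P4 5.590.
Rounding down gives 7, 7, 3, 5 = 22 seats, so the divisor must be adjusted.
With modified divisor 106: modified quotas P1 7.877, P2 8.349, P3 3.906, P4 6.113.
Rounding down: P1 7, P2 8, P3 3, P4 6 (total 24).
P1 receives 7.

7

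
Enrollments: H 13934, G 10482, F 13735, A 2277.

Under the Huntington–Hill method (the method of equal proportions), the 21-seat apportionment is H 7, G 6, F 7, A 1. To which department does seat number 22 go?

H

Priority for the next seat is population ÷ (√(s·(s+1))).
Priorities: H 1862.009, G 1617.408, F 1835.417, A 1610.082.
Highest priority: H.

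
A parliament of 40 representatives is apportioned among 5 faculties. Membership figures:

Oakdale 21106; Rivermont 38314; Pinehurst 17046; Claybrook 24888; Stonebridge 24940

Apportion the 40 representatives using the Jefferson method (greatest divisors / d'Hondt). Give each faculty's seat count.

Standard divisor 126294/40 ≈ 3157.35; standard quotas: Oakdale 6.685, Rivermont 12.135, Pinehurst 5.399, Claybrook 7.883, Stonebridge 7.899.
Rounding down gives 6, 12, 5, 7, 7 = 37 seats, so the divisor must be adjusted.
With modified divisor 3000: modified quotas Oakdale 7.035, Rivermont 12.771, Pinehurst 5.682, Claybrook 8.296, Stonebridge 8.313.
Rounding down: Oakdale 7, Rivermont 12, Pinehurst 5, Claybrook 8, Stonebridge 8 (total 40).

Oakdale=7; Rivermont=12; Pinehurst=5; Claybrook=8; Stonebridge=8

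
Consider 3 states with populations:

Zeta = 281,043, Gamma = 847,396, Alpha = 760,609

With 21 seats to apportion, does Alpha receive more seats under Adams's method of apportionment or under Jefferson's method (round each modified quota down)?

Adams: Zeta 3, Gamma 9, Alpha 9.
Jefferson: Zeta 3, Gamma 10, Alpha 8.
Alpha gets 9 under Adams and 8 under Jefferson.

Adams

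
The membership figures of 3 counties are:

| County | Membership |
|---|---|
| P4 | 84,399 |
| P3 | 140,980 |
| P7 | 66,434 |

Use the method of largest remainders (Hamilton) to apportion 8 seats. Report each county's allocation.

P4: 2, P3: 4, P7: 2

Standard divisor: 291813 ÷ 8 ≈ 36476.625.
Standard quotas: P4 2.3138, P3 3.8649, P7 1.8213.
Lower quotas: P4 2, P3 3, P7 1 (sum 6, leaving 2 seats).
Remainders in descending order: P3 0.8649, P7 0.8213, P4 0.3138.
The surplus seats go to P3, P7.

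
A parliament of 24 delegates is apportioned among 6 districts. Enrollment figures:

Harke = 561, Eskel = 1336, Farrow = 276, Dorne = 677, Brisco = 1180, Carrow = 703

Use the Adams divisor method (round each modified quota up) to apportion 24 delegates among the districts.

Standard divisor 4733/24 ≈ 197.208; standard quotas: Harke 2.845, Eskel 6.775, Farrow 1.400, Dorne 3.433, Brisco 5.984, Carrow 3.565.
Rounding up gives 3, 7, 2, 4, 6, 4 = 26 seats, so the divisor must be adjusted.
With modified divisor 230: modified quotas Harke 2.439, Eskel 5.809, Farrow 1.200, Dorne 2.943, Brisco 5.130, Carrow 3.057.
Rounding up: Harke 3, Eskel 6, Farrow 2, Dorne 3, Brisco 6, Carrow 4 (total 24).

Harke 3, Eskel 6, Farrow 2, Dorne 3, Brisco 6, Carrow 4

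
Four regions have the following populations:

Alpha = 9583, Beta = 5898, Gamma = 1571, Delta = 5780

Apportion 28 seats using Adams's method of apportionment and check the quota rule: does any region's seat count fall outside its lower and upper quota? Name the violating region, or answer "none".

none

Standard quotas: Alpha 11.752, Beta 7.233, Gamma 1.927, Delta 7.088.
Adams allocation: Alpha 12, Beta 7, Gamma 2, Delta 7.
Every allocation lies between the lower and upper quota.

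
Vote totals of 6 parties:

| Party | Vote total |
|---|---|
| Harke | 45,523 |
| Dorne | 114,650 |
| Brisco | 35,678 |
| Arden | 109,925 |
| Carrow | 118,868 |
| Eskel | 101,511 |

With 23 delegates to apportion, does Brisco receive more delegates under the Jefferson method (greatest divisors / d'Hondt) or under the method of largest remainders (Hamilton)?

Jefferson: Harke 2, Dorne 5, Brisco 1, Arden 5, Carrow 5, Eskel 5.
Hamilton: Harke 2, Dorne 5, Brisco 2, Arden 5, Carrow 5, Eskel 4.
Brisco gets 1 under Jefferson and 2 under Hamilton.

Hamilton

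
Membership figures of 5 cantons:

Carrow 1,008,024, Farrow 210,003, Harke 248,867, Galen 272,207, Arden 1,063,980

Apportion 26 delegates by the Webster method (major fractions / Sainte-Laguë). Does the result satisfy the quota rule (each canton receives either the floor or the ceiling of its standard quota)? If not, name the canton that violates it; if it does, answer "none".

Standard quotas: Carrow 9.350, Farrow 1.948, Harke 2.308, Galen 2.525, Arden 9.869.
Webster allocation: Carrow 9, Farrow 2, Harke 2, Galen 3, Arden 10.
Every allocation lies between the lower and upper quota.

none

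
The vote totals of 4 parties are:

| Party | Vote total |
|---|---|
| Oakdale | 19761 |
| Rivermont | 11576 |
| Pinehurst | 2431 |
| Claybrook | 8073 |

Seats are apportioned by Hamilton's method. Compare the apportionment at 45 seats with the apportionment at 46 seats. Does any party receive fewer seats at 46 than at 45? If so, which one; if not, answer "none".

At 45 seats: Oakdale 21, Rivermont 12, Pinehurst 3, Claybrook 9.
At 46 seats: Oakdale 22, Rivermont 13, Pinehurst 2, Claybrook 9.
Pinehurst drops from 3 to 2.

Pinehurst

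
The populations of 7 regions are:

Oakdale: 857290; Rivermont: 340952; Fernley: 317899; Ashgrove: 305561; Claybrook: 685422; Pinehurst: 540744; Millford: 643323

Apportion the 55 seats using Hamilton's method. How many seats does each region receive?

Standard divisor: 3691191 ÷ 55 ≈ 67112.564.
Standard quotas: Oakdale 12.7739, Rivermont 5.0803, Fernley 4.7368, Ashgrove 4.5530, Claybrook 10.2130, Pinehurst 8.0573, Millford 9.5857.
Lower quotas: Oakdale 12, Rivermont 5, Fernley 4, Ashgrove 4, Claybrook 10, Pinehurst 8, Millford 9 (sum 52, leaving 3 seats).
Remainders in descending order: Oakdale 0.7739, Fernley 0.7368, Millford 0.5857, Ashgrove 0.5530, Claybrook 0.2130, Rivermont 0.0803, Pinehurst 0.0573.
Largest remainders: Oakdale, Fernley, Millford receive the extra seats.

Oakdale 13, Rivermont 5, Fernley 5, Ashgrove 4, Claybrook 10, Pinehurst 8, Millford 10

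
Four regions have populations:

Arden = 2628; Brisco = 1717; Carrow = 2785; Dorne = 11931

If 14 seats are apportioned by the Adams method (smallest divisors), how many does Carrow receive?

2

Standard divisor 19061/14 ≈ 1361.5; standard quotas: Arden 1.930, Brisco 1.261, Carrow 2.046, Dorne 8.763.
Rounding up gives 2, 2, 3, 9 = 16 seats, so the divisor must be adjusted.
With modified divisor 1600: modified quotas Arden 1.643, Brisco 1.073, Carrow 1.741, Dorne 7.457.
Rounding up: Arden 2, Brisco 2, Carrow 2, Dorne 8 (total 14).
Carrow receives 2.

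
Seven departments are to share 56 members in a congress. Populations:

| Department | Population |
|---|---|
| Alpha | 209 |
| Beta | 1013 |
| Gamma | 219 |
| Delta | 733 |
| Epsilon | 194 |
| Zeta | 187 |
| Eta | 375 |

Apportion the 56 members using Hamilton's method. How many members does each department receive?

Alpha: 4, Beta: 19, Gamma: 4, Delta: 14, Epsilon: 4, Zeta: 4, Eta: 7

Total 2930; standard divisor 2930/56 ≈ 52.321.
Standard quotas: Alpha 3.995, Beta 19.361, Gamma 4.186, Delta 14.010, Epsilon 3.708, Zeta 3.574, Eta 7.167.
Lower quotas: Alpha 3, Beta 19, Gamma 4, Delta 14, Epsilon 3, Zeta 3, Eta 7 (sum 53, leaving 3 seats).
Remainders in descending order: Alpha 0.995, Epsilon 0.708, Zeta 0.574, Beta 0.361, Gamma 0.186, Eta 0.167, Delta 0.010.
Largest remainders: Alpha, Epsilon, Zeta receive the extra seats.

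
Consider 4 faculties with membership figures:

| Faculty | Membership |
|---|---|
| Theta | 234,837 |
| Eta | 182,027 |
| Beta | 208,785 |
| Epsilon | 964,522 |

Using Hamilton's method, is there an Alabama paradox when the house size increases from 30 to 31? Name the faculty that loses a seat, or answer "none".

Eta

At 30 seats: Theta 4, Eta 4, Beta 4, Epsilon 18.
At 31 seats: Theta 5, Eta 3, Beta 4, Epsilon 19.
Eta drops from 4 to 3.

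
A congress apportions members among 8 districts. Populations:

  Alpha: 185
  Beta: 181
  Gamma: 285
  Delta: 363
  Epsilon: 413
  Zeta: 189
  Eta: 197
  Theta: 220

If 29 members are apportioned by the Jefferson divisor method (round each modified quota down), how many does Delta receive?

Standard divisor 2033/29 ≈ 70.103; standard quotas: Alpha 2.639, Beta 2.582, Gamma 4.065, Delta 5.178, Epsilon 5.891, Zeta 2.696, Eta 2.810, Theta 3.138.
Rounding down gives 2, 2, 4, 5, 5, 2, 2, 3 = 25 seats, so the divisor must be adjusted.
With modified divisor 61: modified quotas Alpha 3.033, Beta 2.967, Gamma 4.672, Delta 5.951, Epsilon 6.770, Zeta 3.098, Eta 3.230, Theta 3.607.
Rounding down: Alpha 3, Beta 2, Gamma 4, Delta 5, Epsilon 6, Zeta 3, Eta 3, Theta 3 (total 29).
Delta receives 5.

5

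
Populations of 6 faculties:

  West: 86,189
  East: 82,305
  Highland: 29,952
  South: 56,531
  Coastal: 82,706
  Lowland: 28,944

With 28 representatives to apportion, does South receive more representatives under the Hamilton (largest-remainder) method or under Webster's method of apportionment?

Hamilton: West 7, East 6, Highland 2, South 5, Coastal 6, Lowland 2.
Webster: West 7, East 6, Highland 2, South 4, Coastal 7, Lowland 2.
South gets 5 under Hamilton and 4 under Webster.

Hamilton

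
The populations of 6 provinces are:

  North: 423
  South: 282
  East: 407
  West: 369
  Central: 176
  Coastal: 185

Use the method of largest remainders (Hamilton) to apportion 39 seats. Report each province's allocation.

North: 9, South: 6, East: 8, West: 8, Central: 4, Coastal: 4

Standard divisor: 1842 ÷ 39 ≈ 47.231.
Standard quotas: North 8.956, South 5.971, East 8.617, West 7.813, Central 3.726, Coastal 3.917.
Lower quotas: North 8, South 5, East 8, West 7, Central 3, Coastal 3 (sum 34, leaving 5 seats).
Remainders in descending order: South 0.971, North 0.956, Coastal 0.917, West 0.813, Central 0.726, East 0.617.
Largest remainders: South, North, Coastal, West, Central receive the extra seats.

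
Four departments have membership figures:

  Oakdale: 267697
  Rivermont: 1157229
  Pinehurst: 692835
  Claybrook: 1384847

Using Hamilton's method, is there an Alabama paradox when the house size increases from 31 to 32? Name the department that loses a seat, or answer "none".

At 31 seats: Oakdale 3, Rivermont 10, Pinehurst 6, Claybrook 12.
At 32 seats: Oakdale 2, Rivermont 11, Pinehurst 6, Claybrook 13.
Oakdale drops from 3 to 2.

Oakdale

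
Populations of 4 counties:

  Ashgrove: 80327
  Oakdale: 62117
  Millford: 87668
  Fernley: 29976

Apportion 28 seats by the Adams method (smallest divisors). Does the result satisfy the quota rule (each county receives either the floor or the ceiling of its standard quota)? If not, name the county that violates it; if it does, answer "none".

none

Standard quotas: Ashgrove 8.648, Oakdale 6.687, Millford 9.438, Fernley 3.227.
Adams allocation: Ashgrove 9, Oakdale 7, Millford 9, Fernley 3.
Every allocation lies between the lower and upper quota.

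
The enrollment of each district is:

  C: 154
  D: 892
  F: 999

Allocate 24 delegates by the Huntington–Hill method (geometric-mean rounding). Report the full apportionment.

C 2; D 10; F 12

With divisor 86: modified quotas C 1.791, D 10.372, F 11.616.
Geometric-mean thresholds: C √(1·2)=1.414, D √(10·11)=10.488, F √(11·12)=11.489.
Each quota rounded against its threshold gives C 2, D 10, F 12 (total 24).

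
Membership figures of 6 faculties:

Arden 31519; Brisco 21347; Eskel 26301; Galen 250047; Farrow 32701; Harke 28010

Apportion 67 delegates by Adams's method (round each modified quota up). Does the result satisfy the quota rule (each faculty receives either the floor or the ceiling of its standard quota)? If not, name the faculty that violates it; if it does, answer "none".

Galen

Standard quotas: Arden 5.416, Brisco 3.668, Eskel 4.519, Galen 42.965, Farrow 5.619, Harke 4.813.
Adams allocation: Arden 6, Brisco 4, Eskel 5, Galen 41, Farrow 6, Harke 5.
Galen has quota 42.965 (lower 42, upper 43) but receives 41 — outside the quota interval.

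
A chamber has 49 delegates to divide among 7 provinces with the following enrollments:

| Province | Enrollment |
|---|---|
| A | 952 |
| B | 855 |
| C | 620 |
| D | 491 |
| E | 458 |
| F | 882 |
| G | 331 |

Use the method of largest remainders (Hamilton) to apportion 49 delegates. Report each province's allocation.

Standard divisor: 4589 ÷ 49 ≈ 93.653.
Standard quotas: A 10.165, B 9.129, C 6.620, D 5.243, E 4.890, F 9.418, G 3.534.
Lower quotas: A 10, B 9, C 6, D 5, E 4, F 9, G 3 (sum 46, leaving 3 seats).
Remainders in descending order: E 0.890, C 0.620, G 0.534, F 0.418, D 0.243, A 0.165, B 0.129.
The surplus seats go to E, C, G.

A=10, B=9, C=7, D=5, E=5, F=9, G=4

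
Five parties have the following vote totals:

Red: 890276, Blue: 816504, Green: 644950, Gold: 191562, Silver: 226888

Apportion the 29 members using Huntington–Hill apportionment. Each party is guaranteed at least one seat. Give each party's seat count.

Red 9, Blue 9, Green 7, Gold 2, Silver 2

With divisor 95035: modified quotas Red 9.368, Blue 8.592, Green 6.786, Gold 2.016, Silver 2.387.
Geometric-mean thresholds: Red √(9·10)=9.487, Blue √(8·9)=8.485, Green √(6·7)=6.481, Gold √(2·3)=2.449, Silver √(2·3)=2.449.
Each quota rounded against its threshold gives Red 9, Blue 9, Green 7, Gold 2, Silver 2 (total 29).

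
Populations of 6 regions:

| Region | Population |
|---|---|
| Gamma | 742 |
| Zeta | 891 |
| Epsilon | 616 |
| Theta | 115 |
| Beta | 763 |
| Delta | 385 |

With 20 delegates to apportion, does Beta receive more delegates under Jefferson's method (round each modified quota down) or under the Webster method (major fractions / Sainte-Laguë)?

Jefferson: Gamma 4, Zeta 5, Epsilon 4, Theta 0, Beta 5, Delta 2.
Webster: Gamma 4, Zeta 5, Epsilon 4, Theta 1, Beta 4, Delta 2.
Beta gets 5 under Jefferson and 4 under Webster.

Jefferson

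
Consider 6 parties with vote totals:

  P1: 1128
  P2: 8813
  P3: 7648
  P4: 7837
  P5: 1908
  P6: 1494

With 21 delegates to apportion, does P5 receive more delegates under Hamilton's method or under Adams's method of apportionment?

Adams

Hamilton: P1 1, P2 6, P3 6, P4 6, P5 1, P6 1.
Adams: P1 1, P2 6, P3 5, P4 6, P5 2, P6 1.
P5 gets 1 under Hamilton and 2 under Adams.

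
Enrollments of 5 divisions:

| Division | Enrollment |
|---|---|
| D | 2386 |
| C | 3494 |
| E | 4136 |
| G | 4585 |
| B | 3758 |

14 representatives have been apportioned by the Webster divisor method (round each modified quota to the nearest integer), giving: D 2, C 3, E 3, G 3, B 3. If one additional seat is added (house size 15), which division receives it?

G

Priority for the next seat is population ÷ (current seats + 0.5).
Priorities: D 954.400, C 998.286, E 1181.714, G 1310.000, B 1073.714.
Highest priority: G.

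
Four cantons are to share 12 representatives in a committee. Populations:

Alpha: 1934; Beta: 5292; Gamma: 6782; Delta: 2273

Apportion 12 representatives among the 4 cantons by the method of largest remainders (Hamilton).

Standard divisor: 16281 ÷ 12 ≈ 1356.75.
Standard quotas: Alpha 1.4255, Beta 3.9005, Gamma 4.9987, Delta 1.6753.
Lower quotas: Alpha 1, Beta 3, Gamma 4, Delta 1 (sum 9, leaving 3 seats).
Remainders in descending order: Gamma 0.9987, Beta 0.9005, Delta 0.6753, Alpha 0.4255.
The surplus seats go to Gamma, Beta, Delta.

Alpha 1, Beta 4, Gamma 5, Delta 2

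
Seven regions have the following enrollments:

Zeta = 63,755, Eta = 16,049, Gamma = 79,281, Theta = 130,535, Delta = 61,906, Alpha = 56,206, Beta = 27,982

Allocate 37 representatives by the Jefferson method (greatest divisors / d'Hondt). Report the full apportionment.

Standard divisor 435714/37 ≈ 11776.054; standard quotas: Zeta 5.414, Eta 1.363, Gamma 6.732, Theta 11.085, Delta 5.257, Alpha 4.773, Beta 2.376.
Rounding down gives 5, 1, 6, 11, 5, 4, 2 = 34 seats, so the divisor must be adjusted.
With modified divisor 10800: modified quotas Zeta 5.903, Eta 1.486, Gamma 7.341, Theta 12.087, Delta 5.732, Alpha 5.204, Beta 2.591.
Rounding down: Zeta 5, Eta 1, Gamma 7, Theta 12, Delta 5, Alpha 5, Beta 2 (total 37).

Zeta: 5; Eta: 1; Gamma: 7; Theta: 12; Delta: 5; Alpha: 5; Beta: 2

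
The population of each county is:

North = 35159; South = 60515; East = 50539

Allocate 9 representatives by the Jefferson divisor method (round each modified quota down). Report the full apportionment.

Standard divisor 146213/9 ≈ 16245.889; standard quotas: North 2.164, South 3.725, East 3.111.
Rounding down gives 2, 3, 3 = 8 seats, so the divisor must be adjusted.
With modified divisor 13900: modified quotas North 2.529, South 4.354, East 3.636.
Rounding down: North 2, South 4, East 3 (total 9).

North 2, South 4, East 3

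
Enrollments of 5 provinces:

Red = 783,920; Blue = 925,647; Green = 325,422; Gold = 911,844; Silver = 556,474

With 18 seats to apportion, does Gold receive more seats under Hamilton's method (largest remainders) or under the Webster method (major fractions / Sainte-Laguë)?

Hamilton: Red 4, Blue 5, Green 1, Gold 5, Silver 3.
Webster: Red 4, Blue 5, Green 2, Gold 4, Silver 3.
Gold gets 5 under Hamilton and 4 under Webster.

Hamilton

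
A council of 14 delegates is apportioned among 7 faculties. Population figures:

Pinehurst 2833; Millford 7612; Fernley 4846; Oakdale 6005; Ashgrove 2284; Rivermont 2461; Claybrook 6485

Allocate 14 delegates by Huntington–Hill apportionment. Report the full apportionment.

With divisor 2324: modified quotas Pinehurst 1.219, Millford 3.275, Fernley 2.085, Oakdale 2.584, Ashgrove 0.983, Rivermont 1.059, Claybrook 2.790.
Geometric-mean thresholds: Pinehurst √(1·2)=1.414, Millford √(3·4)=3.464, Fernley √(2·3)=2.449, Oakdale √(2·3)=2.449, Ashgrove (min 1), Rivermont √(1·2)=1.414, Claybrook √(2·3)=2.449.
Each quota rounded against its threshold gives Pinehurst 1, Millford 3, Fernley 2, Oakdale 3, Ashgrove 1, Rivermont 1, Claybrook 3 (total 14).

Pinehurst 1, Millford 3, Fernley 2, Oakdale 3, Ashgrove 1, Rivermont 1, Claybrook 3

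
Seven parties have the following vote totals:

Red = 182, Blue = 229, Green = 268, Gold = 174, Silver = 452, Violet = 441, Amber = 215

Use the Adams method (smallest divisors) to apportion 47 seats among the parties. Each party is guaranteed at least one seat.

Standard divisor 1961/47 ≈ 41.723; standard quotas: Red 4.362, Blue 5.489, Green 6.423, Gold 4.170, Silver 10.833, Violet 10.570, Amber 5.153.
Rounding up gives 5, 6, 7, 5, 11, 11, 6 = 51 seats, so the divisor must be adjusted.
With modified divisor 45: modified quotas Red 4.044, Blue 5.089, Green 5.956, Gold 3.867, Silver 10.044, Violet 9.800, Amber 4.778.
Rounding up: Red 5, Blue 6, Green 6, Gold 4, Silver 11, Violet 10, Amber 5 (total 47).

Red 5; Blue 6; Green 6; Gold 4; Silver 11; Violet 10; Amber 5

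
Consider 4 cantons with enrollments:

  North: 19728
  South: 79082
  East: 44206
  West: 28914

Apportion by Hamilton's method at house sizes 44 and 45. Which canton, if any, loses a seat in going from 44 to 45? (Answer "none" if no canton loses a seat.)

At 44 seats: North 5, South 20, East 11, West 8.
At 45 seats: North 5, South 21, East 12, West 7.
West drops from 8 to 7.

West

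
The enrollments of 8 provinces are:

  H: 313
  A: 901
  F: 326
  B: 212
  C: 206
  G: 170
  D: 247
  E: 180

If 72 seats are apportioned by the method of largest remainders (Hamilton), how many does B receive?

6

Total 2555; standard divisor 2555/72 ≈ 35.486.
Standard quotas: H 8.820, A 25.390, F 9.187, B 5.974, C 5.805, G 4.791, D 6.960, E 5.072.
Lower quotas: H 8, A 25, F 9, B 5, C 5, G 4, D 6, E 5 (sum 67, leaving 5 seats).
Remainders in descending order: B 0.974, D 0.960, H 0.820, C 0.805, G 0.791, A 0.390, F 0.187, E 0.072.
Largest remainders: B, D, H, C, G receive the extra seats.
B receives 6.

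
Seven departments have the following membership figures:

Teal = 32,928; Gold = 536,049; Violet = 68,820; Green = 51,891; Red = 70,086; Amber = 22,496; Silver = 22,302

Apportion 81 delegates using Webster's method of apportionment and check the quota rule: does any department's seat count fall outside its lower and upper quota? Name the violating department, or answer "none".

Gold

Standard quotas: Teal 3.315, Gold 53.967, Violet 6.928, Green 5.224, Red 7.056, Amber 2.265, Silver 2.245.
Webster allocation: Teal 3, Gold 55, Violet 7, Green 5, Red 7, Amber 2, Silver 2.
Gold has quota 53.967 (lower 53, upper 54) but receives 55 — outside the quota interval.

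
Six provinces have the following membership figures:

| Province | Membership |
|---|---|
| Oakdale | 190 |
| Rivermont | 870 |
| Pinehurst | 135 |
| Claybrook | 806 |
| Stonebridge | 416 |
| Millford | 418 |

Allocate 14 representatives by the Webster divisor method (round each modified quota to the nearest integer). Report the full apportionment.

Standard divisor 2835/14 ≈ 202.5; standard quotas: Oakdale 0.938, Rivermont 4.296, Pinehurst 0.667, Claybrook 3.980, Stonebridge 2.054, Millford 2.064.
Rounding to the nearest integer gives Oakdale 1, Rivermont 4, Pinehurst 1, Claybrook 4, Stonebridge 2, Millford 2 — total 14, matching the house size, so no adjustment is needed.

Oakdale=1, Rivermont=4, Pinehurst=1, Claybrook=4, Stonebridge=2, Millford=2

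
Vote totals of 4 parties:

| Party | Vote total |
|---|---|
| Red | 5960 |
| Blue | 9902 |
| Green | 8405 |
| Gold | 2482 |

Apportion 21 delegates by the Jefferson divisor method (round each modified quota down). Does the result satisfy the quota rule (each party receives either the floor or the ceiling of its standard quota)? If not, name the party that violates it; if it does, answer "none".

Standard quotas: Red 4.679, Blue 7.774, Green 6.599, Gold 1.949.
Jefferson allocation: Red 4, Blue 8, Green 7, Gold 2.
Every allocation lies between the lower and upper quota.

none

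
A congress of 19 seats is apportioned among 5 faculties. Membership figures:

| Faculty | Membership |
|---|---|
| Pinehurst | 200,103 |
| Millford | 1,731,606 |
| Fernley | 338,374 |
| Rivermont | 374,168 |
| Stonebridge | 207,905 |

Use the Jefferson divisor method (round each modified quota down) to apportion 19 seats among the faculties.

Pinehurst=1, Millford=13, Fernley=2, Rivermont=2, Stonebridge=1

Standard divisor 2852156/19 ≈ 150113.474; standard quotas: Pinehurst 1.333, Millford 11.535, Fernley 2.254, Rivermont 2.493, Stonebridge 1.385.
Rounding down gives 1, 11, 2, 2, 1 = 17 seats, so the divisor must be adjusted.
With modified divisor 129000: modified quotas Pinehurst 1.551, Millford 13.423, Fernley 2.623, Rivermont 2.901, Stonebridge 1.612.
Rounding down: Pinehurst 1, Millford 13, Fernley 2, Rivermont 2, Stonebridge 1 (total 19).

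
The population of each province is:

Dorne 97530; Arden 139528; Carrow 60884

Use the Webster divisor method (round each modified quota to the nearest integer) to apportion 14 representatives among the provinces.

Standard divisor 297942/14 ≈ 21281.571; standard quotas: Dorne 4.583, Arden 6.556, Carrow 2.861.
Rounding to the nearest integer gives 5, 7, 3 = 15 seats, so the divisor must be adjusted.
With modified divisor 21570: modified quotas Dorne 4.522, Arden 6.469, Carrow 2.823.
Rounding to the nearest integer: Dorne 5, Arden 6, Carrow 3 (total 14).

Dorne: 5, Arden: 6, Carrow: 3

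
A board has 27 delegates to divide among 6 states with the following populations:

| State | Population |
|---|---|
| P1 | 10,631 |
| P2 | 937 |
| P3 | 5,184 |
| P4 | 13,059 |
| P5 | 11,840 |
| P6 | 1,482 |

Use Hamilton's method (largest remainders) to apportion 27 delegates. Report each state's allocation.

Standard divisor: 43133 ÷ 27 ≈ 1597.519.
Standard quotas: P1 6.6547, P2 0.5865, P3 3.2450, P4 8.1746, P5 7.4115, P6 0.9277.
Lower quotas: P1 6, P2 0, P3 3, P4 8, P5 7, P6 0 (sum 24, leaving 3 seats).
Remainders in descending order: P6 0.9277, P1 0.6547, P2 0.5865, P5 0.4115, P3 0.2450, P4 0.1746.
Largest remainders: P6, P1, P2 receive the extra seats.

P1 7, P2 1, P3 3, P4 8, P5 7, P6 1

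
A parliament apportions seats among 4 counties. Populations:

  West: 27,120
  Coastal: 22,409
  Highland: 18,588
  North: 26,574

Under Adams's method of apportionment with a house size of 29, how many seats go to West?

Standard divisor 94691/29 ≈ 3265.207; standard quotas: West 8.306, Coastal 6.863, Highland 5.693, North 8.139.
Rounding up gives 9, 7, 6, 9 = 31 seats, so the divisor must be adjusted.
With modified divisor 3600: modified quotas West 7.533, Coastal 6.225, Highland 5.163, North 7.382.
Rounding up: West 8, Coastal 7, Highland 6, North 8 (total 29).
West receives 8.

8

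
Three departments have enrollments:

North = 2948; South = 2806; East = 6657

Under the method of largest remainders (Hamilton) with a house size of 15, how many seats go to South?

3

The standard divisor is 12411/15 ≈ 827.4.
Standard quotas: North 3.5630, South 3.3913, East 8.0457.
Lower quotas: North 3, South 3, East 8 (sum 14, leaving 1 seat).
Remainders in descending order: North 0.5630, South 0.3913, East 0.0457.
The surplus seat goes to North.
South receives 3.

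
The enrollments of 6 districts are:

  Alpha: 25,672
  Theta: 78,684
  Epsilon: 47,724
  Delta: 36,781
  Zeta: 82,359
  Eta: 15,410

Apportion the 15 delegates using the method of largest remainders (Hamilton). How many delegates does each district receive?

Alpha 1, Theta 4, Epsilon 3, Delta 2, Zeta 4, Eta 1

Standard divisor: 286630 ÷ 15 ≈ 19108.667.
Standard quotas: Alpha 1.3435, Theta 4.1177, Epsilon 2.4975, Delta 1.9248, Zeta 4.3100, Eta 0.8064.
Lower quotas: Alpha 1, Theta 4, Epsilon 2, Delta 1, Zeta 4, Eta 0 (sum 12, leaving 3 seats).
Remainders in descending order: Delta 0.9248, Eta 0.8064, Epsilon 0.4975, Alpha 0.3435, Zeta 0.3100, Theta 0.1177.
The surplus seats go to Delta, Eta, Epsilon.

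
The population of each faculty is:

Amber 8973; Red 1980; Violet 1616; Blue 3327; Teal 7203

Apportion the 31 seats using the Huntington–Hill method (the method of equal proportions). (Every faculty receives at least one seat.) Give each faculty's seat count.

With divisor 752: modified quotas Amber 11.932, Red 2.633, Violet 2.149, Blue 4.424, Teal 9.578.
Geometric-mean thresholds: Amber √(11·12)=11.489, Red √(2·3)=2.449, Violet √(2·3)=2.449, Blue √(4·5)=4.472, Teal √(9·10)=9.487.
Each quota rounded against its threshold gives Amber 12, Red 3, Violet 2, Blue 4, Teal 10 (total 31).

Amber 12, Red 3, Violet 2, Blue 4, Teal 10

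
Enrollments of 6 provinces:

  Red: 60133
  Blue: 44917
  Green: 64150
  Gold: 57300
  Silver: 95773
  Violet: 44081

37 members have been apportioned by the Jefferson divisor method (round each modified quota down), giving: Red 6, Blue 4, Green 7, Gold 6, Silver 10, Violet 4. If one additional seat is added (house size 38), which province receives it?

Blue

Priority for the next seat is population ÷ (current seats + 1).
Priorities: Red 8590.429, Blue 8983.400, Green 8018.750, Gold 8185.714, Silver 8706.636, Violet 8816.200.
Highest priority: Blue.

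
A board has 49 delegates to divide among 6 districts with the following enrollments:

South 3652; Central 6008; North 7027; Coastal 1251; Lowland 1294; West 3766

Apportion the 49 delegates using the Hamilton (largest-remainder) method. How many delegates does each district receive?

Total 22998; standard divisor 22998/49 ≈ 469.347.
Standard quotas: South 7.7810, Central 12.8008, North 14.9719, Coastal 2.6654, Lowland 2.7570, West 8.0239.
Lower quotas: South 7, Central 12, North 14, Coastal 2, Lowland 2, West 8 (sum 45, leaving 4 seats).
Remainders in descending order: North 0.9719, Central 0.8008, South 0.7810, Lowland 0.7570, Coastal 0.6654, West 0.0239.
The surplus seats go to North, Central, South, Lowland.

South 8; Central 13; North 15; Coastal 2; Lowland 3; West 8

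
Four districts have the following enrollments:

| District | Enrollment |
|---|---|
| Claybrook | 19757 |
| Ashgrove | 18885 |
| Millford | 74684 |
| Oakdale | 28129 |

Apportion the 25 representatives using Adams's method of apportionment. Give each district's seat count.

Standard divisor 141455/25 ≈ 5658.2; standard quotas: Claybrook 3.492, Ashgrove 3.338, Millford 13.199, Oakdale 4.971.
Rounding up gives 4, 4, 14, 5 = 27 seats, so the divisor must be adjusted.
With modified divisor 6245.07: modified quotas Claybrook 3.164, Ashgrove 3.024, Millford 11.959, Oakdale 4.504.
Rounding up: Claybrook 4, Ashgrove 4, Millford 12, Oakdale 5 (total 25).

Claybrook=4, Ashgrove=4, Millford=12, Oakdale=5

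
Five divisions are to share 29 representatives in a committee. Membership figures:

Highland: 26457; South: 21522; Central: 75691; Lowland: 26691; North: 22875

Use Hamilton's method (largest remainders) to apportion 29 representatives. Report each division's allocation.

The standard divisor is 173236/29 ≈ 5973.655.
Standard quotas: Highland 4.4289, South 3.6028, Central 12.6708, Lowland 4.4681, North 3.8293.
Lower quotas: Highland 4, South 3, Central 12, Lowland 4, North 3 (sum 26, leaving 3 seats).
Remainders in descending order: North 0.8293, Central 0.6708, South 0.6028, Lowland 0.4681, Highland 0.4289.
Largest remainders: North, Central, South receive the extra seats.

Highland 4, South 4, Central 13, Lowland 4, North 4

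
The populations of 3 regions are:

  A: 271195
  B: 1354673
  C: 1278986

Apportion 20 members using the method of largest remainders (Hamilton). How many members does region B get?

Standard divisor: 2904854 ÷ 20 ≈ 145242.7.
Standard quotas: A 1.8672, B 9.3270, C 8.8059.
Lower quotas: A 1, B 9, C 8 (sum 18, leaving 2 seats).
Remainders in descending order: A 0.8672, C 0.8059, B 0.3270.
Largest remainders: A, C receive the extra seats.
B receives 9.

9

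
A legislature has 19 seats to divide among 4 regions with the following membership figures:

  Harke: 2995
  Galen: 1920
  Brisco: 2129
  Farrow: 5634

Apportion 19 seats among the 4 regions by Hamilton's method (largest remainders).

Harke 5, Galen 3, Brisco 3, Farrow 8

The standard divisor is 12678/19 ≈ 667.263.
Standard quotas: Harke 4.4885, Galen 2.8774, Brisco 3.1906, Farrow 8.4434.
Lower quotas: Harke 4, Galen 2, Brisco 3, Farrow 8 (sum 17, leaving 2 seats).
Remainders in descending order: Galen 0.8774, Harke 0.4885, Farrow 0.4434, Brisco 0.1906.
The surplus seats go to Galen, Harke.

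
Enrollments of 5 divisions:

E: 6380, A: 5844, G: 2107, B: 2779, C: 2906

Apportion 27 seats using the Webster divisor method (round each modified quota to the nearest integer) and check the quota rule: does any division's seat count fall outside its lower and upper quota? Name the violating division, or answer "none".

none

Standard quotas: E 8.606, A 7.883, G 2.842, B 3.749, C 3.920.
Webster allocation: E 8, A 8, G 3, B 4, C 4.
Every allocation lies between the lower and upper quota.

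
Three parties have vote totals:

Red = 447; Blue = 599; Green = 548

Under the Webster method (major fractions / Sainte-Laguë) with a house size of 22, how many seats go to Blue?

Standard divisor 1594/22 ≈ 72.455; standard quotas: Red 6.169, Blue 8.267, Green 7.563.
Rounding to the nearest integer gives Red 6, Blue 8, Green 8 — total 22, matching the house size, so no adjustment is needed.
Blue receives 8.

8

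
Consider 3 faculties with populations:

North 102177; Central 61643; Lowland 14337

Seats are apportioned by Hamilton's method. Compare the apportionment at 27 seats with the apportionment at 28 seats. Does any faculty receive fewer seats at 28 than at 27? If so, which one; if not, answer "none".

At 27 seats: North 16, Central 9, Lowland 2.
At 28 seats: North 16, Central 10, Lowland 2.
No faculty's allocation decreased.

none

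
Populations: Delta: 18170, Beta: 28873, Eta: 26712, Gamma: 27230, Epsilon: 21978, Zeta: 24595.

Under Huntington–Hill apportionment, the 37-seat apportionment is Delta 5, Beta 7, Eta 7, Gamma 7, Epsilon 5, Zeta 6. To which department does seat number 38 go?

Priority for the next seat is population ÷ (√(s·(s+1))).
Priorities: Delta 3317.373, Beta 3858.317, Eta 3569.541, Gamma 3638.762, Epsilon 4012.615, Zeta 3795.091.
Highest priority: Epsilon.

Epsilon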